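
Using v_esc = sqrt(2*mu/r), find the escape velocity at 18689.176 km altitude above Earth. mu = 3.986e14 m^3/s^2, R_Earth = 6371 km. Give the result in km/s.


r = 6371.0 + 18689.176 = 25060.1760 km = 2.5060176e+07 m
v_esc = sqrt(2*mu/r) = sqrt(2*3.986e14 / 2.5060176e+07)
v_esc = 5640.1621 m/s = 5.6402 km/s

5.6402 km/s


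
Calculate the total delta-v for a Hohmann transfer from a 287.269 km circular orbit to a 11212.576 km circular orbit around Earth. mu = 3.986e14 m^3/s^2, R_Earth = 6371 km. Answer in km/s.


r1 = 6658.2690 km = 6.658269e+06 m
r2 = 17583.5760 km = 1.7583576e+07 m
dv1 = sqrt(mu/r1)*(sqrt(2*r2/(r1+r2)) - 1) = 1581.8211 m/s
dv2 = sqrt(mu/r2)*(1 - sqrt(2*r1/(r1+r2))) = 1232.3781 m/s
total dv = |dv1| + |dv2| = 1581.8211 + 1232.3781 = 2814.1992 m/s = 2.8142 km/s

2.8142 km/s


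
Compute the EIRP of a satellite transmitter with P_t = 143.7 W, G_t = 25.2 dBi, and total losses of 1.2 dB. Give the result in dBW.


Pt = 143.7 W = 21.5746 dBW
EIRP = Pt_dBW + Gt - losses = 21.5746 + 25.2 - 1.2 = 45.5746 dBW

45.5746 dBW


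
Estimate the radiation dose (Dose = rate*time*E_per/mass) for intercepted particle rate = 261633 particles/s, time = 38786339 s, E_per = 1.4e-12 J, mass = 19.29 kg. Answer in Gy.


Total energy deposited = rate * time * E_per
  = 261633 * 38786339 * 1.4e-12 = 14.2069 J
Dose = E_total / mass = 14.2069 / 19.29
Dose = 0.7364904 Gy

0.7365 Gy


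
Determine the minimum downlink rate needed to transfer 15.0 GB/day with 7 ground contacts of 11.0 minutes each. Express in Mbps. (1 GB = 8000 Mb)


total contact time = 7 * 11.0 * 60 = 4620.0000 s
data = 15.0 GB = 120000.0000 Mb
rate = 120000.0000 / 4620.0000 = 25.9740 Mbps

25.9740 Mbps


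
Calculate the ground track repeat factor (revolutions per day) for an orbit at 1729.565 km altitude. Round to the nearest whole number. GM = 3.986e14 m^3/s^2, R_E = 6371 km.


r = 8.100565e+06 m
T = 2*pi*sqrt(r^3/mu) = 7255.7814 s = 120.9297 min
revs/day = 1440 / 120.9297 = 11.9077
Rounded: 12 revolutions per day

12 revolutions per day


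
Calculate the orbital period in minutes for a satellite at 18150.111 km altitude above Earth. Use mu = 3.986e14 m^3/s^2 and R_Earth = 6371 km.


r = 24521.1110 km = 2.4521111e+07 m
T = 2*pi*sqrt(r^3/mu) = 2*pi*sqrt(1.4744173e+22 / 3.986e14)
T = 38213.9064 s = 636.8984 min

636.8984 minutes


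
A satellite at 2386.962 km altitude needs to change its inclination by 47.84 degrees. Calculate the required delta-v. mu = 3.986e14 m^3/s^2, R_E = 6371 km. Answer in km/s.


r = 8757.9620 km = 8.757962e+06 m
V = sqrt(mu/r) = 6746.3228 m/s
di = 47.84 deg = 0.8349655 rad
dV = 2*V*sin(di/2) = 2*6746.3228*sin(0.4174828)
dV = 5470.7375 m/s = 5.4707 km/s

5.4707 km/s


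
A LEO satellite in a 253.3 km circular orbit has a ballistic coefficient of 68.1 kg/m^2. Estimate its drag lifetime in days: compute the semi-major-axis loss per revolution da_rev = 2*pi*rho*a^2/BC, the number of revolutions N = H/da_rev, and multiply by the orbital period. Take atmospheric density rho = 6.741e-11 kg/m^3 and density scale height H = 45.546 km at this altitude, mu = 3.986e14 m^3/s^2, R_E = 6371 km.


a = R_E + alt = 6624.3000 km = 6.6243e+06 m
da_rev = 2*pi*rho*a^2/BC = 2*pi*6.741e-11*(6.6243e+06)^2/68.1 = 272.921072 m per revolution
N = H/da_rev = 45546.0000 m / 272.921072 m = 166.8834 revolutions
P = 2*pi*sqrt(a^3/mu) = 5365.6360 s
lifetime = N*P = 166.8834 * 5365.6360 = 895435.6545 s = 10.3638 days

10.3638 days


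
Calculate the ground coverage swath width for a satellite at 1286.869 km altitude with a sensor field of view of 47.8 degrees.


FOV = 47.8 deg = 0.8342674 rad
swath = 2 * alt * tan(FOV/2) = 2 * 1286.869 * tan(0.4171337)
swath = 2 * 1286.869 * 0.443139
swath = 1140.5237 km

1140.5237 km


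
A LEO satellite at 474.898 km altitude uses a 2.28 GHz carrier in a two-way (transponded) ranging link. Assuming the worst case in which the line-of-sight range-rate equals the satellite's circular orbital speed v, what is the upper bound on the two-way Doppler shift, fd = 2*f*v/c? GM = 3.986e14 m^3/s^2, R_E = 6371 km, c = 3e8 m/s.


r = 6.845898e+06 m
v = sqrt(mu/r) = 7630.5077 m/s (worst-case radial velocity)
f = 2.28 GHz = 2.28e+09 Hz
fd = 2*f*v/c = 2*2.28e+09*7630.5077/3.0e+08
fd = 115983.7171 Hz

115983.7171 Hz


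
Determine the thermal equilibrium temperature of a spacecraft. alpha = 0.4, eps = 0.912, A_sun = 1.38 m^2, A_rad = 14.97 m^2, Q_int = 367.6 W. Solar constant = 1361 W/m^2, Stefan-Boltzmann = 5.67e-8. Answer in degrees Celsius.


Numerator = alpha*S*A_sun + Q_int = 0.4*1361*1.38 + 367.6 = 1118.8720 W
Denominator = eps*sigma*A_rad = 0.912*5.67e-8*14.97 = 7.7410469e-07 W/K^4
T^4 = 1.4453756e+09 K^4
T = 194.9823 K = -78.1677 C

-78.1677 degrees Celsius


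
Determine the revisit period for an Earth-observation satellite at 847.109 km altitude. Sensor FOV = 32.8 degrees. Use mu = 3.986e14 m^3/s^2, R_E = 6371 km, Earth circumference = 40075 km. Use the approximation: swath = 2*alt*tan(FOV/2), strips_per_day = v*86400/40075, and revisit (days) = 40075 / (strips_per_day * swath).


swath = 2*847.109*tan(0.286234) = 498.6355 km
v = sqrt(mu/r) = 7431.1654 m/s = 7.4312 km/s
strips/day = v*86400/40075 = 7.4312*86400/40075 = 16.0213
coverage/day = strips * swath = 16.0213 * 498.6355 = 7988.7773 km
revisit = 40075 / 7988.7773 = 5.0164 days

5.0164 days


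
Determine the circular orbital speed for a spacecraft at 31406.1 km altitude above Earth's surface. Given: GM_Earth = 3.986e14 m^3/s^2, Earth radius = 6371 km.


r = R_E + alt = 6371.0 + 31406.1 = 37777.1000 km = 3.77771e+07 m
v = sqrt(mu/r) = sqrt(3.986e14 / 3.77771e+07) = 3248.2866 m/s = 3.2483 km/s

3.2483 km/s


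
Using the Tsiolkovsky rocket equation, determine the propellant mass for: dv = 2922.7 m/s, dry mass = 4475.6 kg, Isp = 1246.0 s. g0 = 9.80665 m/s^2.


ve = Isp * g0 = 1246.0 * 9.80665 = 12219.085900 m/s
mass ratio = exp(dv/ve) = exp(2922.7/12219.085900) = 1.27022161
m_prop = m_dry * (mr - 1) = 4475.6 * (1.27022161 - 1)
m_prop = 1209.4038 kg

1209.4038 kg


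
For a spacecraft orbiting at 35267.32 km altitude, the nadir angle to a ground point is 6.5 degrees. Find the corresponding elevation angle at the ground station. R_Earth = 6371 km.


r = R_E + alt = 41638.3200 km
Law of sines in the satellite / Earth-center / ground-point triangle:
  sin(nadir)/R_E = sin(90 + el)/r  =>  cos(el) = (r/R_E)*sin(nadir)
cos(el) = (41638.3200 / 6371.0000) * sin(6.5 deg) = 0.7398511
el = arccos(0.7398511) = 42.2813 deg
(Earth-central angle = 90 - nadir - el = 41.2187 deg)

42.2813 degrees


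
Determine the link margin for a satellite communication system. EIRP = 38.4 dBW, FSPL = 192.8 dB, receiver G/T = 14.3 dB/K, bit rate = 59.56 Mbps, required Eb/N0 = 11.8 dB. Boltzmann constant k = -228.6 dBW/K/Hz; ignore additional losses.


C/N0 = EIRP - FSPL + G/T - k = 38.4 - 192.8 + 14.3 - (-228.6)
C/N0 = 88.5000 dB-Hz
R_b = 59.56 Mbps = 5.956e+07 bps -> 10*log10(R_b) = 77.7495 dB-Hz
Eb/N0 = C/N0 - 10*log10(R_b) = 88.5000 - 77.7495 = 10.7505 dB
Margin = Eb/N0 - Eb/N0_req = 10.7505 - 11.8 = -1.0495 dB (negative margin: link does not close)

-1.0495 dB


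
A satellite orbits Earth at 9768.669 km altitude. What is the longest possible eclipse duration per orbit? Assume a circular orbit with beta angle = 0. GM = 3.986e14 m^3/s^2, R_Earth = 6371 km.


r = 16139.6690 km
T = 340.0963 min
Eclipse fraction = arcsin(R_E/r)/pi = arcsin(6371.0000/16139.6690)/pi
= arcsin(0.3947417)/pi = 0.1291659
Eclipse duration = 0.1291659 * 340.0963 = 43.9288 min

43.9288 minutes


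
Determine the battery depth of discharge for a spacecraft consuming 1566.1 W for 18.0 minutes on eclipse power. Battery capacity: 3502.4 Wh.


E_used = P * t / 60 = 1566.1 * 18.0 / 60 = 469.8300 Wh
DOD = E_used / E_total * 100 = 469.8300 / 3502.4 * 100
DOD = 13.4145 %

13.4145 %


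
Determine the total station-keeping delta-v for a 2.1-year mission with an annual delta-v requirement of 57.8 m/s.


dV = rate * years = 57.8 * 2.1
dV = 121.3800 m/s

121.3800 m/s


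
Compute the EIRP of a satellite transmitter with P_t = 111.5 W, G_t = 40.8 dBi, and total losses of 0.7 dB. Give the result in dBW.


Pt = 111.5 W = 20.4727 dBW
EIRP = Pt_dBW + Gt - losses = 20.4727 + 40.8 - 0.7 = 60.5727 dBW

60.5727 dBW


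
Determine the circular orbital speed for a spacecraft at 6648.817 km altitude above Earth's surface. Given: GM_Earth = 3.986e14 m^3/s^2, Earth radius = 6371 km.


r = R_E + alt = 6371.0 + 6648.817 = 13019.8170 km = 1.3019817e+07 m
v = sqrt(mu/r) = sqrt(3.986e14 / 1.3019817e+07) = 5533.0705 m/s = 5.5331 km/s

5.5331 km/s


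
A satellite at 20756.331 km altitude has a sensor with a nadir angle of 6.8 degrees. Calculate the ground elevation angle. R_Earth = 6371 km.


r = R_E + alt = 27127.3310 km
Law of sines in the satellite / Earth-center / ground-point triangle:
  sin(nadir)/R_E = sin(90 + el)/r  =>  cos(el) = (r/R_E)*sin(nadir)
cos(el) = (27127.3310 / 6371.0000) * sin(6.8 deg) = 0.5041569
el = arccos(0.5041569) = 59.7246 deg
(Earth-central angle = 90 - nadir - el = 23.4754 deg)

59.7246 degrees


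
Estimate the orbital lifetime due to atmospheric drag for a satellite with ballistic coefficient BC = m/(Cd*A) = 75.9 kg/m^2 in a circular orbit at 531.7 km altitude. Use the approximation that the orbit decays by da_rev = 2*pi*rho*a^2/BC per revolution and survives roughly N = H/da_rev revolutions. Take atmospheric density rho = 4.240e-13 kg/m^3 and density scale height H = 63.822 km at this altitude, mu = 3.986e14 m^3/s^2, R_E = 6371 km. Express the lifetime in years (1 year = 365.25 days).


a = R_E + alt = 6902.7000 km = 6.9027e+06 m
da_rev = 2*pi*rho*a^2/BC = 2*pi*4.240e-13*(6.9027e+06)^2/75.9 = 1.672407 m per revolution
N = H/da_rev = 63822.0000 m / 1.672407 m = 38161.7659 revolutions
P = 2*pi*sqrt(a^3/mu) = 5707.4185 s
lifetime = N*P = 38161.7659 * 5707.4185 = 2.1780517e+08 s = 2520.8932 days
years = 2520.8932 / 365.25 = 6.9018 years

6.9018 years


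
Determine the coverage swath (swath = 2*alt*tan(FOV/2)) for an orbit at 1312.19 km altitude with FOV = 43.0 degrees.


FOV = 43.0 deg = 0.7504916 rad
swath = 2 * alt * tan(FOV/2) = 2 * 1312.19 * tan(0.3752458)
swath = 2 * 1312.19 * 0.3939105
swath = 1033.7708 km

1033.7708 km


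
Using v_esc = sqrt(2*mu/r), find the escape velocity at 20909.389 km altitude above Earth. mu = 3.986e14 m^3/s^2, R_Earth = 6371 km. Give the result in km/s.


r = 6371.0 + 20909.389 = 27280.3890 km = 2.7280389e+07 m
v_esc = sqrt(2*mu/r) = sqrt(2*3.986e14 / 2.7280389e+07)
v_esc = 5405.7800 m/s = 5.4058 km/s

5.4058 km/s


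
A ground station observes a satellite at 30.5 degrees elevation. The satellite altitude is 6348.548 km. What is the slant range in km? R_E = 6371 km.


h = 6348.548 km, el = 30.5 deg
d = -R_E*sin(el) + sqrt((R_E*sin(el))^2 + 2*R_E*h + h^2)
d = -6371.0000*sin(0.5323254) + sqrt((6371.0000*0.5075384)^2 + 2*6371.0000*6348.548 + 6348.548^2)
d = 8240.4853 km

8240.4853 km


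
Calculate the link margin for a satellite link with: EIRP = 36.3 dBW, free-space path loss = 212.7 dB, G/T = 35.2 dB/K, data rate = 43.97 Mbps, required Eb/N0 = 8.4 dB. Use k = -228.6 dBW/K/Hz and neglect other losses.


C/N0 = EIRP - FSPL + G/T - k = 36.3 - 212.7 + 35.2 - (-228.6)
C/N0 = 87.4000 dB-Hz
R_b = 43.97 Mbps = 4.397e+07 bps -> 10*log10(R_b) = 76.4316 dB-Hz
Eb/N0 = C/N0 - 10*log10(R_b) = 87.4000 - 76.4316 = 10.9684 dB
Margin = Eb/N0 - Eb/N0_req = 10.9684 - 8.4 = 2.5684 dB (link closes)

2.5684 dB


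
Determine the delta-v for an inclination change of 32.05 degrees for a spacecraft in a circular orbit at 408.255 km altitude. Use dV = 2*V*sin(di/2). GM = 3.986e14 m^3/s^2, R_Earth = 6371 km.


r = 6779.2550 km = 6.779255e+06 m
V = sqrt(mu/r) = 7667.9216 m/s
di = 32.05 deg = 0.559378 rad
dV = 2*V*sin(di/2) = 2*7667.9216*sin(0.279689)
dV = 4233.5632 m/s = 4.2336 km/s

4.2336 km/s


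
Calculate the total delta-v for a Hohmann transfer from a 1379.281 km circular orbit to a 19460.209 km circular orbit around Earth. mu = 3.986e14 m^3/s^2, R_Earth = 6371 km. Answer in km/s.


r1 = 7750.2810 km = 7.750281e+06 m
r2 = 25831.2090 km = 2.5831209e+07 m
dv1 = sqrt(mu/r1)*(sqrt(2*r2/(r1+r2)) - 1) = 1723.5291 m/s
dv2 = sqrt(mu/r2)*(1 - sqrt(2*r1/(r1+r2))) = 1259.3998 m/s
total dv = |dv1| + |dv2| = 1723.5291 + 1259.3998 = 2982.9288 m/s = 2.9829 km/s

2.9829 km/s


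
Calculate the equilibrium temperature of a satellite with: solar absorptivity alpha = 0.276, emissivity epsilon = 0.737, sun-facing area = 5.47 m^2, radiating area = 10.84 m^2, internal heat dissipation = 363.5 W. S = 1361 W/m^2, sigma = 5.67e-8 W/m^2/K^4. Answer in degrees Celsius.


Numerator = alpha*S*A_sun + Q_int = 0.276*1361*5.47 + 363.5 = 2418.2289 W
Denominator = eps*sigma*A_rad = 0.737*5.67e-8*10.84 = 4.5298084e-07 W/K^4
T^4 = 5.3384795e+09 K^4
T = 270.3052 K = -2.8448 C

-2.8448 degrees Celsius


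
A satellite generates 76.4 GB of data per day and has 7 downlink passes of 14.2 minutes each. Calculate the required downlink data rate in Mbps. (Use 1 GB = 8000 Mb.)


total contact time = 7 * 14.2 * 60 = 5964.0000 s
data = 76.4 GB = 611200.0000 Mb
rate = 611200.0000 / 5964.0000 = 102.4816 Mbps

102.4816 Mbps


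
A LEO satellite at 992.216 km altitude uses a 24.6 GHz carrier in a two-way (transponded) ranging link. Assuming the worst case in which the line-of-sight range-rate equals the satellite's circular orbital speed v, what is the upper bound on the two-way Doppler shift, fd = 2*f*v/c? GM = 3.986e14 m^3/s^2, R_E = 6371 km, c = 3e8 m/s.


r = 7.363216e+06 m
v = sqrt(mu/r) = 7357.5780 m/s (worst-case radial velocity)
f = 24.6 GHz = 2.46e+10 Hz
fd = 2*f*v/c = 2*2.46e+10*7357.5780/3.0e+08
fd = 1.2066428e+06 Hz

1.2066e+06 Hz


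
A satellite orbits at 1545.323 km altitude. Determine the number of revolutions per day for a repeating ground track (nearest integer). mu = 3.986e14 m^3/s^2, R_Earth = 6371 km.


r = 7.916323e+06 m
T = 2*pi*sqrt(r^3/mu) = 7009.6524 s = 116.8275 min
revs/day = 1440 / 116.8275 = 12.3259
Rounded: 12 revolutions per day

12 revolutions per day


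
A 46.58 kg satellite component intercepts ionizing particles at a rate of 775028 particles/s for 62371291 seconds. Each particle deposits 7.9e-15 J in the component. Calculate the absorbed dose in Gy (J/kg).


Total energy deposited = rate * time * E_per
  = 775028 * 62371291 * 7.9e-15 = 0.381882 J
Dose = E_total / mass = 0.381882 / 46.58
Dose = 0.008198412 Gy

0.0082 Gy


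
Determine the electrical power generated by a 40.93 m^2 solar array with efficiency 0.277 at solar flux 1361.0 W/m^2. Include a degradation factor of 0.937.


P = area * eta * S * degradation
P = 40.93 * 0.277 * 1361.0 * 0.937
P = 14458.3665 W

14458.3665 W


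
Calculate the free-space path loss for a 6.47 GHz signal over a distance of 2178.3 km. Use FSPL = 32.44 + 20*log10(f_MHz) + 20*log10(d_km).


f = 6.47 GHz = 6470.0000 MHz
d = 2178.3 km
FSPL = 32.44 + 20*log10(6470.0000) + 20*log10(2178.3)
FSPL = 32.44 + 76.2181 + 66.7624
FSPL = 175.4204 dB

175.4204 dB


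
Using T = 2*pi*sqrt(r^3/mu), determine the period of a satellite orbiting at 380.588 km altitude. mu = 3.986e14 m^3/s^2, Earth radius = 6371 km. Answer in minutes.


r = 6751.5880 km = 6.751588e+06 m
T = 2*pi*sqrt(r^3/mu) = 2*pi*sqrt(3.0776399e+20 / 3.986e14)
T = 5521.0302 s = 92.0172 min

92.0172 minutes


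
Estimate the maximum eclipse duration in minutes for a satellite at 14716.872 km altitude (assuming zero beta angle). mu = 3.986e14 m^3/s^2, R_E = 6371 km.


r = 21087.8720 km
T = 507.9361 min
Eclipse fraction = arcsin(R_E/r)/pi = arcsin(6371.0000/21087.8720)/pi
= arcsin(0.3021168)/pi = 0.09769326
Eclipse duration = 0.09769326 * 507.9361 = 49.6219 min

49.6219 minutes


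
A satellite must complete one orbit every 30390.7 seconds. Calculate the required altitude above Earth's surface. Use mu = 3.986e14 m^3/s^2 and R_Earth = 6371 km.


T = 30390.7 s
r = (mu*T^2/(4*pi^2))^(1/3) = (3.986e14 * 30390.7^2 / (4*pi^2))^(1/3)
r = 2.1048427e+07 m = 21048.4275 km
alt = r - R_E = 21048.4275 - 6371 = 14677.4275 km

14677.4275 km


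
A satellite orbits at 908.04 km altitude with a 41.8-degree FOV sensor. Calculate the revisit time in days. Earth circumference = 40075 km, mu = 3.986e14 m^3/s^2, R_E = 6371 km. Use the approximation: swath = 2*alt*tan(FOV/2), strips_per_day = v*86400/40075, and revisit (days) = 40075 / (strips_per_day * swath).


swath = 2*908.04*tan(0.3647738) = 693.4935 km
v = sqrt(mu/r) = 7399.9979 m/s = 7.4000 km/s
strips/day = v*86400/40075 = 7.4000*86400/40075 = 15.9541
coverage/day = strips * swath = 15.9541 * 693.4935 = 11064.0521 km
revisit = 40075 / 11064.0521 = 3.6221 days

3.6221 days


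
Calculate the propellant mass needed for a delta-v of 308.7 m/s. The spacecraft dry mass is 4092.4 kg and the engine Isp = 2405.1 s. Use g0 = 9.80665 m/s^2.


ve = Isp * g0 = 2405.1 * 9.80665 = 23585.973915 m/s
mass ratio = exp(dv/ve) = exp(308.7/23585.973915) = 1.01317431
m_prop = m_dry * (mr - 1) = 4092.4 * (1.01317431 - 1)
m_prop = 53.9146 kg

53.9146 kg


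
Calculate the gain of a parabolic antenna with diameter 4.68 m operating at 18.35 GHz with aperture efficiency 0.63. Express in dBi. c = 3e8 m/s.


lambda = c/f = 3e8 / 1.835e+10 = 0.01634877 m
G = eta*(pi*D/lambda)^2 = 0.63*(pi*4.68/0.01634877)^2
G = 509520.4609 (linear)
G = 10*log10(509520.4609) = 57.0716 dBi

57.0716 dBi


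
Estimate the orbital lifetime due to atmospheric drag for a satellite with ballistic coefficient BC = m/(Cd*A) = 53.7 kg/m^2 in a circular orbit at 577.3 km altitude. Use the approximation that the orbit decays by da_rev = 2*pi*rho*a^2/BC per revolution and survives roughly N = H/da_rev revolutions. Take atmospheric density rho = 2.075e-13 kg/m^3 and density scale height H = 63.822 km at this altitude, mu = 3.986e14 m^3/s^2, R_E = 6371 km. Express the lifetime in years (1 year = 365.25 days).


a = R_E + alt = 6948.3000 km = 6.9483e+06 m
da_rev = 2*pi*rho*a^2/BC = 2*pi*2.075e-13*(6.9483e+06)^2/53.7 = 1.172144 m per revolution
N = H/da_rev = 63822.0000 m / 1.172144 m = 54448.9618 revolutions
P = 2*pi*sqrt(a^3/mu) = 5764.0676 s
lifetime = N*P = 54448.9618 * 5764.0676 = 3.1384749e+08 s = 3632.4942 days
years = 3632.4942 / 365.25 = 9.9452 years

9.9452 years


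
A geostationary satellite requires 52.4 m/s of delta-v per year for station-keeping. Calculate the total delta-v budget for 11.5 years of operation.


dV = rate * years = 52.4 * 11.5
dV = 602.6000 m/s

602.6000 m/s


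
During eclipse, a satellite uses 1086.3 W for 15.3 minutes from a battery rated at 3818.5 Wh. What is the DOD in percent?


E_used = P * t / 60 = 1086.3 * 15.3 / 60 = 277.0065 Wh
DOD = E_used / E_total * 100 = 277.0065 / 3818.5 * 100
DOD = 7.2543 %

7.2543 %


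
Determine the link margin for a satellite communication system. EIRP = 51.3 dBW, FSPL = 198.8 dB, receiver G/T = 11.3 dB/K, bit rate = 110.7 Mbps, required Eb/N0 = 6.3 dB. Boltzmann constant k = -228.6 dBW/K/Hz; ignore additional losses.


C/N0 = EIRP - FSPL + G/T - k = 51.3 - 198.8 + 11.3 - (-228.6)
C/N0 = 92.4000 dB-Hz
R_b = 110.7 Mbps = 1.107e+08 bps -> 10*log10(R_b) = 80.4415 dB-Hz
Eb/N0 = C/N0 - 10*log10(R_b) = 92.4000 - 80.4415 = 11.9585 dB
Margin = Eb/N0 - Eb/N0_req = 11.9585 - 6.3 = 5.6585 dB (link closes)

5.6585 dB


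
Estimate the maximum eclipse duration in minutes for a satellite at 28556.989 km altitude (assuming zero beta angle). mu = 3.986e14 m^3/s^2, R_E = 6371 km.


r = 34927.9890 km
T = 1082.7304 min
Eclipse fraction = arcsin(R_E/r)/pi = arcsin(6371.0000/34927.9890)/pi
= arcsin(0.1824039)/pi = 0.05838783
Eclipse duration = 0.05838783 * 1082.7304 = 63.2183 min

63.2183 minutes


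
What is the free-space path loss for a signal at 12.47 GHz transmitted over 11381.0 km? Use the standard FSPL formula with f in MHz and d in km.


f = 12.47 GHz = 12470.0000 MHz
d = 11381.0 km
FSPL = 32.44 + 20*log10(12470.0000) + 20*log10(11381.0)
FSPL = 32.44 + 81.9173 + 81.1236
FSPL = 195.4809 dB

195.4809 dB


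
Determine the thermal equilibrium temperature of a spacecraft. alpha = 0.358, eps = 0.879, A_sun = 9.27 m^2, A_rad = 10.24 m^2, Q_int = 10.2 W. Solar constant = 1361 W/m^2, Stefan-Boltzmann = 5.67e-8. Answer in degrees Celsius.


Numerator = alpha*S*A_sun + Q_int = 0.358*1361*9.27 + 10.2 = 4526.8963 W
Denominator = eps*sigma*A_rad = 0.879*5.67e-8*10.24 = 5.1035443e-07 W/K^4
T^4 = 8.8701028e+09 K^4
T = 306.8896 K = 33.7396 C

33.7396 degrees Celsius


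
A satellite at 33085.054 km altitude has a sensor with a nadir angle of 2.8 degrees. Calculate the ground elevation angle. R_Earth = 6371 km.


r = R_E + alt = 39456.0540 km
Law of sines in the satellite / Earth-center / ground-point triangle:
  sin(nadir)/R_E = sin(90 + el)/r  =>  cos(el) = (r/R_E)*sin(nadir)
cos(el) = (39456.0540 / 6371.0000) * sin(2.8 deg) = 0.3025301
el = arccos(0.3025301) = 72.3904 deg
(Earth-central angle = 90 - nadir - el = 14.8096 deg)

72.3904 degrees


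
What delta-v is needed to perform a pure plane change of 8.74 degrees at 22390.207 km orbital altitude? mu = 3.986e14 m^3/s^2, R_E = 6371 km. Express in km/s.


r = 28761.2070 km = 2.8761207e+07 m
V = sqrt(mu/r) = 3722.7605 m/s
di = 8.74 deg = 0.1525418 rad
dV = 2*V*sin(di/2) = 2*3722.7605*sin(0.07627089)
dV = 567.3261 m/s = 0.5673261 km/s

0.5673 km/s


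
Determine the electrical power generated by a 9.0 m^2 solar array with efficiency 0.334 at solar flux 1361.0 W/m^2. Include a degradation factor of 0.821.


P = area * eta * S * degradation
P = 9.0 * 0.334 * 1361.0 * 0.821
P = 3358.8473 W

3358.8473 W


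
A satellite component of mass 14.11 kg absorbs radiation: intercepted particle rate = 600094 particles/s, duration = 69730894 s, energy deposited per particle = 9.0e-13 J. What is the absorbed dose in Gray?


Total energy deposited = rate * time * E_per
  = 600094 * 69730894 * 9.0e-13 = 37.6606 J
Dose = E_total / mass = 37.6606 / 14.11
Dose = 2.6691 Gy

2.6691 Gy


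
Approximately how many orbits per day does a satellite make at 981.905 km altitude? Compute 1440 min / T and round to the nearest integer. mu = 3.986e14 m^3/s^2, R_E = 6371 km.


r = 7.352905e+06 m
T = 2*pi*sqrt(r^3/mu) = 6274.7966 s = 104.5799 min
revs/day = 1440 / 104.5799 = 13.7694
Rounded: 14 revolutions per day

14 revolutions per day


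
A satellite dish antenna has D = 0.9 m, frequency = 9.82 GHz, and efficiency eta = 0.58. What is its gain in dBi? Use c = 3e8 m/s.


lambda = c/f = 3e8 / 9.82e+09 = 0.0305499 m
G = eta*(pi*D/lambda)^2 = 0.58*(pi*0.9/0.0305499)^2
G = 4968.1331 (linear)
G = 10*log10(4968.1331) = 36.9619 dBi

36.9619 dBi


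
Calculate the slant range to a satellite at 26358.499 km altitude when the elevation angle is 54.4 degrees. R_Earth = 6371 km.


h = 26358.499 km, el = 54.4 deg
d = -R_E*sin(el) + sqrt((R_E*sin(el))^2 + 2*R_E*h + h^2)
d = -6371.0000*sin(0.9494591) + sqrt((6371.0000*0.8131008)^2 + 2*6371.0000*26358.499 + 26358.499^2)
d = 27338.4313 km

27338.4313 km


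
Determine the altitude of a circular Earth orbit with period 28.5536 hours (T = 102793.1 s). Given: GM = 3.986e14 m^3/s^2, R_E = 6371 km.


T = 102793.1 s
r = (mu*T^2/(4*pi^2))^(1/3) = (3.986e14 * 102793.1^2 / (4*pi^2))^(1/3)
r = 4.7428038e+07 m = 47428.0383 km
alt = r - R_E = 47428.0383 - 6371 = 41057.0383 km

41057.0383 km


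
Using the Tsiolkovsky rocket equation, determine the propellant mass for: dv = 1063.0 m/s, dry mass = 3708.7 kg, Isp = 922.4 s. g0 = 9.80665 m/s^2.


ve = Isp * g0 = 922.4 * 9.80665 = 9045.653960 m/s
mass ratio = exp(dv/ve) = exp(1063.0/9045.653960) = 1.12469850
m_prop = m_dry * (mr - 1) = 3708.7 * (1.12469850 - 1)
m_prop = 462.4693 kg

462.4693 kg


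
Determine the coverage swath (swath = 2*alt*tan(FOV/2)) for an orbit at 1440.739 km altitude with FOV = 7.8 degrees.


FOV = 7.8 deg = 0.1361357 rad
swath = 2 * alt * tan(FOV/2) = 2 * 1440.739 * tan(0.06806784)
swath = 2 * 1440.739 * 0.06817316
swath = 196.4395 km

196.4395 km


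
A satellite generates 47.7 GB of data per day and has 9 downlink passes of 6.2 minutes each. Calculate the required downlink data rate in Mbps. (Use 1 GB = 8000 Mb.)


total contact time = 9 * 6.2 * 60 = 3348.0000 s
data = 47.7 GB = 381600.0000 Mb
rate = 381600.0000 / 3348.0000 = 113.9785 Mbps

113.9785 Mbps


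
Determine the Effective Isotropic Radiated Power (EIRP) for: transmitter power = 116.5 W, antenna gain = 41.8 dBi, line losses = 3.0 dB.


Pt = 116.5 W = 20.6633 dBW
EIRP = Pt_dBW + Gt - losses = 20.6633 + 41.8 - 3.0 = 59.4633 dBW

59.4633 dBW


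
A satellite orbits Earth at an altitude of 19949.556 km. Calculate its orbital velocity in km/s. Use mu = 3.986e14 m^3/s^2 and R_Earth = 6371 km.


r = R_E + alt = 6371.0 + 19949.556 = 26320.5560 km = 2.6320556e+07 m
v = sqrt(mu/r) = sqrt(3.986e14 / 2.6320556e+07) = 3891.5366 m/s = 3.8915 km/s

3.8915 km/s


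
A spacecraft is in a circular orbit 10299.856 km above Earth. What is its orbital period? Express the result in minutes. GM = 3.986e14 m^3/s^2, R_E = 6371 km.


r = 16670.8560 km = 1.6670856e+07 m
T = 2*pi*sqrt(r^3/mu) = 2*pi*sqrt(4.6331216e+21 / 3.986e14)
T = 21421.4109 s = 357.0235 min

357.0235 minutes


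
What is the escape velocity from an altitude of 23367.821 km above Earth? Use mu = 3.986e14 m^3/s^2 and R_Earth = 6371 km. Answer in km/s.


r = 6371.0 + 23367.821 = 29738.8210 km = 2.9738821e+07 m
v_esc = sqrt(2*mu/r) = sqrt(2*3.986e14 / 2.9738821e+07)
v_esc = 5177.5198 m/s = 5.1775 km/s

5.1775 km/s


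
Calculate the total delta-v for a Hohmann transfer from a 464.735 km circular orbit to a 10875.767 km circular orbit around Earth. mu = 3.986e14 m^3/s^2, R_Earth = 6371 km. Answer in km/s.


r1 = 6835.7350 km = 6.835735e+06 m
r2 = 17246.7670 km = 1.7246767e+07 m
dv1 = sqrt(mu/r1)*(sqrt(2*r2/(r1+r2)) - 1) = 1502.7254 m/s
dv2 = sqrt(mu/r2)*(1 - sqrt(2*r1/(r1+r2))) = 1185.2571 m/s
total dv = |dv1| + |dv2| = 1502.7254 + 1185.2571 = 2687.9825 m/s = 2.6880 km/s

2.6880 km/s


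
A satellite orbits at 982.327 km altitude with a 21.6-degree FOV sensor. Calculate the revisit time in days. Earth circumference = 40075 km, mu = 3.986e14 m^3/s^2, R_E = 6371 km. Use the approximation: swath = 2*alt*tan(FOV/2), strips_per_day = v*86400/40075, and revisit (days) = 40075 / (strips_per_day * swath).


swath = 2*982.327*tan(0.1884956) = 374.7778 km
v = sqrt(mu/r) = 7362.5237 m/s = 7.3625 km/s
strips/day = v*86400/40075 = 7.3625*86400/40075 = 15.8733
coverage/day = strips * swath = 15.8733 * 374.7778 = 5948.9562 km
revisit = 40075 / 5948.9562 = 6.7365 days

6.7365 days


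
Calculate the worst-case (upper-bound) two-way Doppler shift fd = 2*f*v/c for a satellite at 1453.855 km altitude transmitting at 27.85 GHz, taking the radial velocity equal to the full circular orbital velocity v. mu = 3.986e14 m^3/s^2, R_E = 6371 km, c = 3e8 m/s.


r = 7.824855e+06 m
v = sqrt(mu/r) = 7137.2432 m/s (worst-case radial velocity)
f = 27.85 GHz = 2.785e+10 Hz
fd = 2*f*v/c = 2*2.785e+10*7137.2432/3.0e+08
fd = 1.3251482e+06 Hz

1.3251e+06 Hz


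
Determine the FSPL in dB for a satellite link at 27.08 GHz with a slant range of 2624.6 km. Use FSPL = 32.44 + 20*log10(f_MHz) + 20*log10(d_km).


f = 27.08 GHz = 27080.0000 MHz
d = 2624.6 km
FSPL = 32.44 + 20*log10(27080.0000) + 20*log10(2624.6)
FSPL = 32.44 + 88.6530 + 68.3813
FSPL = 189.4742 dB

189.4742 dB


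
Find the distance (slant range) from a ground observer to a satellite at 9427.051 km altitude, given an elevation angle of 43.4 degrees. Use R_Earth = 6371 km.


h = 9427.051 km, el = 43.4 deg
d = -R_E*sin(el) + sqrt((R_E*sin(el))^2 + 2*R_E*h + h^2)
d = -6371.0000*sin(0.7574729) + sqrt((6371.0000*0.6870875)^2 + 2*6371.0000*9427.051 + 9427.051^2)
d = 10727.2239 km

10727.2239 km


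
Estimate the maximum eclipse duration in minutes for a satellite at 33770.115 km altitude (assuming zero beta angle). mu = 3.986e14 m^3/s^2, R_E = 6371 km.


r = 40141.1150 km
T = 1333.9640 min
Eclipse fraction = arcsin(R_E/r)/pi = arcsin(6371.0000/40141.1150)/pi
= arcsin(0.1587151)/pi = 0.05073512
Eclipse duration = 0.05073512 * 1333.9640 = 67.6788 min

67.6788 minutes


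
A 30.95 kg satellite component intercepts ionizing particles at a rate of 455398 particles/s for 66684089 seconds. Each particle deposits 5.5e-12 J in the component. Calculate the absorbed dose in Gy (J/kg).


Total energy deposited = rate * time * E_per
  = 455398 * 66684089 * 5.5e-12 = 167.0229 J
Dose = E_total / mass = 167.0229 / 30.95
Dose = 5.3965 Gy

5.3965 Gy


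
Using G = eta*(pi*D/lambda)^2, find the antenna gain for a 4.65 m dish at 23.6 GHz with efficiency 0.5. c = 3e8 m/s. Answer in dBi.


lambda = c/f = 3e8 / 2.36e+10 = 0.01271186 m
G = eta*(pi*D/lambda)^2 = 0.5*(pi*4.65/0.01271186)^2
G = 660324.1059 (linear)
G = 10*log10(660324.1059) = 58.1976 dBi

58.1976 dBi


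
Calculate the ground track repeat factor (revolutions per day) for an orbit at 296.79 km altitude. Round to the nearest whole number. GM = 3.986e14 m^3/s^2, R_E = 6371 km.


r = 6.66779e+06 m
T = 2*pi*sqrt(r^3/mu) = 5418.5626 s = 90.3094 min
revs/day = 1440 / 90.3094 = 15.9452
Rounded: 16 revolutions per day

16 revolutions per day


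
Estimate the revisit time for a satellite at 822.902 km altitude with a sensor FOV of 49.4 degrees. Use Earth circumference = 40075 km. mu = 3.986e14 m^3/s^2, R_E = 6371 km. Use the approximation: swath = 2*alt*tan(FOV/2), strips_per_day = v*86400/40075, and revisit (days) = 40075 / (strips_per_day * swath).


swath = 2*822.902*tan(0.4310963) = 756.9853 km
v = sqrt(mu/r) = 7443.6576 m/s = 7.4437 km/s
strips/day = v*86400/40075 = 7.4437*86400/40075 = 16.0482
coverage/day = strips * swath = 16.0482 * 756.9853 = 12148.2585 km
revisit = 40075 / 12148.2585 = 3.2988 days

3.2988 days


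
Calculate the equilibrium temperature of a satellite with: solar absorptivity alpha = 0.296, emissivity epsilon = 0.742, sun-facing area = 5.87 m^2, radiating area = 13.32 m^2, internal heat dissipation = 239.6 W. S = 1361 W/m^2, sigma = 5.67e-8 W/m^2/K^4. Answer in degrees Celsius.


Numerator = alpha*S*A_sun + Q_int = 0.296*1361*5.87 + 239.6 = 2604.3647 W
Denominator = eps*sigma*A_rad = 0.742*5.67e-8*13.32 = 5.6039105e-07 W/K^4
T^4 = 4.647406e+09 K^4
T = 261.0975 K = -12.0525 C

-12.0525 degrees Celsius


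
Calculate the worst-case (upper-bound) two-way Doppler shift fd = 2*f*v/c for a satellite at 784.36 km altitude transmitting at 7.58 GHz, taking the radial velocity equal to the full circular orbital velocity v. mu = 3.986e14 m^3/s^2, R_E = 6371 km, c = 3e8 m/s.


r = 7.15536e+06 m
v = sqrt(mu/r) = 7463.6781 m/s (worst-case radial velocity)
f = 7.58 GHz = 7.58e+09 Hz
fd = 2*f*v/c = 2*7.58e+09*7463.6781/3.0e+08
fd = 377164.5353 Hz

377164.5353 Hz


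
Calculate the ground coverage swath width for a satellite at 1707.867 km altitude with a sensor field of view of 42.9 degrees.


FOV = 42.9 deg = 0.7487462 rad
swath = 2 * alt * tan(FOV/2) = 2 * 1707.867 * tan(0.3743731)
swath = 2 * 1707.867 * 0.3929027
swath = 1342.0513 km

1342.0513 km


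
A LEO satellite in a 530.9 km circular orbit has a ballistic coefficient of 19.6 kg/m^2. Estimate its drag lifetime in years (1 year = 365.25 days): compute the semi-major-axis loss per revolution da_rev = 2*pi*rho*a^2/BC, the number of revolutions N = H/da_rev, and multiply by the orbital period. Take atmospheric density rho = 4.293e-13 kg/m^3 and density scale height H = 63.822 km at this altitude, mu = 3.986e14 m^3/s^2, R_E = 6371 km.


a = R_E + alt = 6901.9000 km = 6.9019e+06 m
da_rev = 2*pi*rho*a^2/BC = 2*pi*4.293e-13*(6.9019e+06)^2/19.6 = 6.555744 m per revolution
N = H/da_rev = 63822.0000 m / 6.555744 m = 9735.2789 revolutions
P = 2*pi*sqrt(a^3/mu) = 5706.4263 s
lifetime = N*P = 9735.2789 * 5706.4263 = 5.5553652e+07 s = 642.9821 days
years = 642.9821 / 365.25 = 1.7604 years

1.7604 years


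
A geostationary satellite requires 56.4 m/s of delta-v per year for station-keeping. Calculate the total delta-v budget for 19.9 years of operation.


dV = rate * years = 56.4 * 19.9
dV = 1122.3600 m/s

1122.3600 m/s


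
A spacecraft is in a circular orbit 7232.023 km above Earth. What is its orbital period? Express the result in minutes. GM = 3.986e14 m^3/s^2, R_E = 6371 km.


r = 13603.0230 km = 1.3603023e+07 m
T = 2*pi*sqrt(r^3/mu) = 2*pi*sqrt(2.5171338e+21 / 3.986e14)
T = 15789.3543 s = 263.1559 min

263.1559 minutes


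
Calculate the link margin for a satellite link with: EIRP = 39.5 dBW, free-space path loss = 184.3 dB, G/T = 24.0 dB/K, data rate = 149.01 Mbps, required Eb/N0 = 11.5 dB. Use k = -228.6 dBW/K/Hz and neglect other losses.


C/N0 = EIRP - FSPL + G/T - k = 39.5 - 184.3 + 24.0 - (-228.6)
C/N0 = 107.8000 dB-Hz
R_b = 149.01 Mbps = 1.4901e+08 bps -> 10*log10(R_b) = 81.7322 dB-Hz
Eb/N0 = C/N0 - 10*log10(R_b) = 107.8000 - 81.7322 = 26.0678 dB
Margin = Eb/N0 - Eb/N0_req = 26.0678 - 11.5 = 14.5678 dB (link closes)

14.5678 dB


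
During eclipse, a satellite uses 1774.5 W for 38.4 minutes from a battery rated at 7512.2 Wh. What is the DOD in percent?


E_used = P * t / 60 = 1774.5 * 38.4 / 60 = 1135.6800 Wh
DOD = E_used / E_total * 100 = 1135.6800 / 7512.2 * 100
DOD = 15.1178 %

15.1178 %


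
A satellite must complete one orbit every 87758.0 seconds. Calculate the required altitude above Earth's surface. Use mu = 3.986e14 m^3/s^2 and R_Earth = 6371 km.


T = 87758.0 s
r = (mu*T^2/(4*pi^2))^(1/3) = (3.986e14 * 87758.0^2 / (4*pi^2))^(1/3)
r = 4.2682547e+07 m = 42682.5473 km
alt = r - R_E = 42682.5473 - 6371 = 36311.5473 km

36311.5473 km


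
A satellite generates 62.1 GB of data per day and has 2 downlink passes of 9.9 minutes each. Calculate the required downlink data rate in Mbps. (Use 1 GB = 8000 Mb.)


total contact time = 2 * 9.9 * 60 = 1188.0000 s
data = 62.1 GB = 496800.0000 Mb
rate = 496800.0000 / 1188.0000 = 418.1818 Mbps

418.1818 Mbps


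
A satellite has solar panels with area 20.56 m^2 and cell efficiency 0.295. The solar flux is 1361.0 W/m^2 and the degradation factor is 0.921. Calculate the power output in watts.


P = area * eta * S * degradation
P = 20.56 * 0.295 * 1361.0 * 0.921
P = 7602.6130 W

7602.6130 W


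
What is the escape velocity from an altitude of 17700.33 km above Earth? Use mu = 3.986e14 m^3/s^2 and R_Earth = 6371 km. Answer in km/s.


r = 6371.0 + 17700.33 = 24071.3300 km = 2.407133e+07 m
v_esc = sqrt(2*mu/r) = sqrt(2*3.986e14 / 2.407133e+07)
v_esc = 5754.8446 m/s = 5.7548 km/s

5.7548 km/s


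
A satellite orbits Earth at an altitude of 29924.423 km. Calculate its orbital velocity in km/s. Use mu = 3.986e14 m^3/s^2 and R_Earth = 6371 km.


r = R_E + alt = 6371.0 + 29924.423 = 36295.4230 km = 3.6295423e+07 m
v = sqrt(mu/r) = sqrt(3.986e14 / 3.6295423e+07) = 3313.9253 m/s = 3.3139 km/s

3.3139 km/s


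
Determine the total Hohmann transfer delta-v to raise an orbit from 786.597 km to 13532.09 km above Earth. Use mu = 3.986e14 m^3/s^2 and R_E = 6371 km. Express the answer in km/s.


r1 = 7157.5970 km = 7.157597e+06 m
r2 = 19903.0900 km = 1.990309e+07 m
dv1 = sqrt(mu/r1)*(sqrt(2*r2/(r1+r2)) - 1) = 1588.3696 m/s
dv2 = sqrt(mu/r2)*(1 - sqrt(2*r1/(r1+r2))) = 1220.2586 m/s
total dv = |dv1| + |dv2| = 1588.3696 + 1220.2586 = 2808.6281 m/s = 2.8086 km/s

2.8086 km/s


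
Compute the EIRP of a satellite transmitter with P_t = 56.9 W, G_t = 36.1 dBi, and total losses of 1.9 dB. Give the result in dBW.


Pt = 56.9 W = 17.5511 dBW
EIRP = Pt_dBW + Gt - losses = 17.5511 + 36.1 - 1.9 = 51.7511 dBW

51.7511 dBW


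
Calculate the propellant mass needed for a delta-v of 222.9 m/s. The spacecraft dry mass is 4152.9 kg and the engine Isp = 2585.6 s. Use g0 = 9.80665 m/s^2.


ve = Isp * g0 = 2585.6 * 9.80665 = 25356.074240 m/s
mass ratio = exp(dv/ve) = exp(222.9/25356.074240) = 1.00882955
m_prop = m_dry * (mr - 1) = 4152.9 * (1.00882955 - 1)
m_prop = 36.6682 kg

36.6682 kg


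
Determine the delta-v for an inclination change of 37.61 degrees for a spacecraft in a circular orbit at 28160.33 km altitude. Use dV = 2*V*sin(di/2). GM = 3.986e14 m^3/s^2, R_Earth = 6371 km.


r = 34531.3300 km = 3.453133e+07 m
V = sqrt(mu/r) = 3397.5198 m/s
di = 37.61 deg = 0.6564183 rad
dV = 2*V*sin(di/2) = 2*3397.5198*sin(0.3282092)
dV = 2190.3695 m/s = 2.1904 km/s

2.1904 km/s


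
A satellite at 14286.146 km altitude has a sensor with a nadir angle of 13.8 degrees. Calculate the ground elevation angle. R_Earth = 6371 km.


r = R_E + alt = 20657.1460 km
Law of sines in the satellite / Earth-center / ground-point triangle:
  sin(nadir)/R_E = sin(90 + el)/r  =>  cos(el) = (r/R_E)*sin(nadir)
cos(el) = (20657.1460 / 6371.0000) * sin(13.8 deg) = 0.773414
el = arccos(0.773414) = 39.3385 deg
(Earth-central angle = 90 - nadir - el = 36.8615 deg)

39.3385 degrees


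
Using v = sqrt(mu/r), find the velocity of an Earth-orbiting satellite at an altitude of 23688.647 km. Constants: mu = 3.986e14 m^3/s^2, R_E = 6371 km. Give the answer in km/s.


r = R_E + alt = 6371.0 + 23688.647 = 30059.6470 km = 3.0059647e+07 m
v = sqrt(mu/r) = sqrt(3.986e14 / 3.0059647e+07) = 3641.4698 m/s = 3.6415 km/s

3.6415 km/s


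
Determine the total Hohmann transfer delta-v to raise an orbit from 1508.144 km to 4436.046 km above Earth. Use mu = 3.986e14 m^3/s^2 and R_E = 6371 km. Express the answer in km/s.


r1 = 7879.1440 km = 7.879144e+06 m
r2 = 10807.0460 km = 1.0807046e+07 m
dv1 = sqrt(mu/r1)*(sqrt(2*r2/(r1+r2)) - 1) = 536.9618 m/s
dv2 = sqrt(mu/r2)*(1 - sqrt(2*r1/(r1+r2))) = 496.0550 m/s
total dv = |dv1| + |dv2| = 536.9618 + 496.0550 = 1033.0167 m/s = 1.0330 km/s

1.0330 km/s


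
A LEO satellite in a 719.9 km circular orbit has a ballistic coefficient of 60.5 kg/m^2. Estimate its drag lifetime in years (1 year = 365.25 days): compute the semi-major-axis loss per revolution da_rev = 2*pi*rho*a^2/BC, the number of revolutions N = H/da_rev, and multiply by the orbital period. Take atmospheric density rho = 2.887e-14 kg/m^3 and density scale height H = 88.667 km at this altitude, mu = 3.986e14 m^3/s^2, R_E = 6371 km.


a = R_E + alt = 7090.9000 km = 7.0909e+06 m
da_rev = 2*pi*rho*a^2/BC = 2*pi*2.887e-14*(7.0909e+06)^2/60.5 = 0.150755789 m per revolution
N = H/da_rev = 88667.0000 m / 0.150755789 m = 588149.8838 revolutions
P = 2*pi*sqrt(a^3/mu) = 5942.4189 s
lifetime = N*P = 588149.8838 * 5942.4189 = 3.495033e+09 s = 40451.7706 days
years = 40451.7706 / 365.25 = 110.7509 years

110.7509 years


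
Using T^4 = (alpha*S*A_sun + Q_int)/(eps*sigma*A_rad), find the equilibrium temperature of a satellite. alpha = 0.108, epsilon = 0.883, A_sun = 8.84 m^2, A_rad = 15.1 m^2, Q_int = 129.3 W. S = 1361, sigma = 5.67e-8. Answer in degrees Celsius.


Numerator = alpha*S*A_sun + Q_int = 0.108*1361*8.84 + 129.3 = 1428.6739 W
Denominator = eps*sigma*A_rad = 0.883*5.67e-8*15.1 = 7.5599811e-07 W/K^4
T^4 = 1.889785e+09 K^4
T = 208.4986 K = -64.6514 C

-64.6514 degrees Celsius


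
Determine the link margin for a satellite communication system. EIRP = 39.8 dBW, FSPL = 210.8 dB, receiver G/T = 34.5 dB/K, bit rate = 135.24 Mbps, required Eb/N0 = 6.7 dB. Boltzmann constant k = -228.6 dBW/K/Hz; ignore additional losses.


C/N0 = EIRP - FSPL + G/T - k = 39.8 - 210.8 + 34.5 - (-228.6)
C/N0 = 92.1000 dB-Hz
R_b = 135.24 Mbps = 1.3524e+08 bps -> 10*log10(R_b) = 81.3111 dB-Hz
Eb/N0 = C/N0 - 10*log10(R_b) = 92.1000 - 81.3111 = 10.7889 dB
Margin = Eb/N0 - Eb/N0_req = 10.7889 - 6.7 = 4.0889 dB (link closes)

4.0889 dB


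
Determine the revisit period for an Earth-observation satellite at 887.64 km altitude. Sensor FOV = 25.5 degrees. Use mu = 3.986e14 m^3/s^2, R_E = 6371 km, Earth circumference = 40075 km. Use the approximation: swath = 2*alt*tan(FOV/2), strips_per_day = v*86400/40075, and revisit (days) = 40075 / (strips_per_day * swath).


swath = 2*887.64*tan(0.2225295) = 401.7049 km
v = sqrt(mu/r) = 7410.3892 m/s = 7.4104 km/s
strips/day = v*86400/40075 = 7.4104*86400/40075 = 15.9765
coverage/day = strips * swath = 15.9765 * 401.7049 = 6417.8315 km
revisit = 40075 / 6417.8315 = 6.2443 days

6.2443 days
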